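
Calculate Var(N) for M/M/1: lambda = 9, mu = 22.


rho = 9/22; Var(N) = rho/(1-rho)^2 = 1.17

1.17


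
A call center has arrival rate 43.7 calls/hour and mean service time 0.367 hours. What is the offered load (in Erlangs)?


Offered load a = lambda * E[S] = 43.7 * 0.367 = 16.04 Erlangs

16.04 Erlangs


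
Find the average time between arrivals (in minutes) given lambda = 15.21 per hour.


Mean interarrival time = 60/lambda = 60/15.21 = 3.94 minutes

3.94 minutes


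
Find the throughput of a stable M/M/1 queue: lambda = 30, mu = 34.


For a stable queue (lambda < mu), throughput = lambda = 30 per hour

30 per hour


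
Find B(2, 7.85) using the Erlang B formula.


B(N,A) = (A^N/N!) / sum(A^k/k!, k=0..N) with N=2, A=7.85 = 0.7769

0.7769


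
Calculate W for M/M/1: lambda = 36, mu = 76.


W = 1/(mu - lambda) = 1/(76 - 36) = 0.025 hours

0.025 hours


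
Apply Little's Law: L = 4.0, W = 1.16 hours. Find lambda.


lambda = L / W = 4.0 / 1.16 = 3.45 per hour

3.45 per hour


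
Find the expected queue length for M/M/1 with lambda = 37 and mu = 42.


rho = 37/42; Lq = rho^2/(1-rho) = 6.52

6.52


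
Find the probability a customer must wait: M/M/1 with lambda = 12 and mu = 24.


P(wait) = rho = lambda/mu = 12/24 = 0.5

0.5


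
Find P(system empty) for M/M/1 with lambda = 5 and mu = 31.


P0 = 1 - rho = 1 - 5/31 = 0.8387

0.8387


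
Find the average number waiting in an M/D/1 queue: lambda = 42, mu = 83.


M/D/1: Lq = rho^2 / (2*(1-rho)) where rho = 42/83; Lq = 0.26

0.26


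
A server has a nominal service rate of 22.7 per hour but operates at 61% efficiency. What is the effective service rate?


Effective rate = mu * efficiency = 22.7 * 0.61 = 13.85 per hour

13.85 per hour


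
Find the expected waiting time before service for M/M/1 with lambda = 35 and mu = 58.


rho = 35/58; Wq = rho/(mu - lambda) = 0.0262 hours

0.0262 hours


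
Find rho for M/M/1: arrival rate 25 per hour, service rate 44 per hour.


rho = lambda/mu = 25/44 = 0.5682

0.5682


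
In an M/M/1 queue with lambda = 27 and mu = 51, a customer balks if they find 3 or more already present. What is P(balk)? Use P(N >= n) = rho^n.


P(N >= 3) = rho^3 = (27/51)^3 = 0.1484

0.1484


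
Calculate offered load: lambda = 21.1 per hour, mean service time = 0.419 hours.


Offered load a = lambda * E[S] = 21.1 * 0.419 = 8.84 Erlangs

8.84 Erlangs


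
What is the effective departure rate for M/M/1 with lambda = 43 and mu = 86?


For a stable queue (lambda < mu), throughput = lambda = 43 per hour

43 per hour


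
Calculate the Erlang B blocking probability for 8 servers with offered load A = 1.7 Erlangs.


B(N,A) = (A^N/N!) / sum(A^k/k!, k=0..N) with N=8, A=1.7 = 0.0003

0.0003


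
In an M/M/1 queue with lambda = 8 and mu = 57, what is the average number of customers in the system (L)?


rho = 8/57; L = rho/(1-rho) = 0.16

0.16


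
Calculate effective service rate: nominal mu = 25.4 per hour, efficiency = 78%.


Effective rate = mu * efficiency = 25.4 * 0.78 = 19.81 per hour

19.81 per hour


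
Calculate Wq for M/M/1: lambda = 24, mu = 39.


rho = 24/39; Wq = rho/(mu - lambda) = 0.041 hours

0.041 hours


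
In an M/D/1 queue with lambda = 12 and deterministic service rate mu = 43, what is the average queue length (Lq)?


M/D/1: Lq = rho^2 / (2*(1-rho)) where rho = 12/43; Lq = 0.05

0.05


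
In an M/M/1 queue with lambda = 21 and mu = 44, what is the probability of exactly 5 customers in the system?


rho = 21/44; P(n) = (1-rho)*rho^n = (1-21/44)*(21/44)^5 = 0.0129

0.0129


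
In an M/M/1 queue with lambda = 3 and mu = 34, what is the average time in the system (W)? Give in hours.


W = 1/(mu - lambda) = 1/(34 - 3) = 0.0323 hours

0.0323 hours


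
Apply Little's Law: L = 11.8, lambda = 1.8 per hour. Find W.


W = L / lambda = 11.8 / 1.8 = 6.5556 hours

6.5556 hours


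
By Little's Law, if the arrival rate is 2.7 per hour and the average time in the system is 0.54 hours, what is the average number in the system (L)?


L = lambda * W = 2.7 * 0.54 = 1.46

1.46


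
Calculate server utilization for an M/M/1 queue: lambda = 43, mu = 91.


rho = lambda/mu = 43/91 = 0.4725

0.4725


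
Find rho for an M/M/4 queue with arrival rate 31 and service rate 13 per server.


rho = lambda/(c*mu) = 31/(4*13) = 0.5962

0.5962


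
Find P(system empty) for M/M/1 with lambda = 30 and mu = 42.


P0 = 1 - rho = 1 - 30/42 = 0.2857

0.2857


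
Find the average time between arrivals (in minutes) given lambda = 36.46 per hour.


Mean interarrival time = 60/lambda = 60/36.46 = 1.65 minutes

1.65 minutes


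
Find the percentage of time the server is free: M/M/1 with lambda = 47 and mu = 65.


Idle fraction = (1 - rho) * 100 = (1 - 47/65) * 100 = 27.7%

27.7%


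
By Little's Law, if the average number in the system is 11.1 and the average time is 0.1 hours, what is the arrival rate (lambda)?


lambda = L / W = 11.1 / 0.1 = 111.0 per hour

111.0 per hour


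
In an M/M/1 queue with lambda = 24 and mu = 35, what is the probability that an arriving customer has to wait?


P(wait) = rho = lambda/mu = 24/35 = 0.6857

0.6857


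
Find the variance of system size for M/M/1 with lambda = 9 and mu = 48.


rho = 9/48; Var(N) = rho/(1-rho)^2 = 0.28

0.28


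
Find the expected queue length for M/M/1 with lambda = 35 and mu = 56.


rho = 35/56; Lq = rho^2/(1-rho) = 1.04

1.04


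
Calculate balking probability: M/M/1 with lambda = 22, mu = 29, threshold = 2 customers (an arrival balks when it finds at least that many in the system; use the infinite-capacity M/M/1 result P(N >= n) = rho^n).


P(N >= 2) = rho^2 = (22/29)^2 = 0.5755

0.5755


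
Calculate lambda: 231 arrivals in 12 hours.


lambda = total arrivals / time = 231 / 12 = 19.25 per hour

19.25 per hour


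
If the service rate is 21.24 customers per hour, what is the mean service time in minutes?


Mean service time = 60/mu = 60/21.24 = 2.82 minutes

2.82 minutes


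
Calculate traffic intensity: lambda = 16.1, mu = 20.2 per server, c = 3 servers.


rho = lambda / (c * mu) = 16.1 / (3 * 20.2) = 0.2657

0.2657


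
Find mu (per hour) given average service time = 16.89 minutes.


mu = 60 / avg_service_time = 60 / 16.89 = 3.55 per hour

3.55 per hour


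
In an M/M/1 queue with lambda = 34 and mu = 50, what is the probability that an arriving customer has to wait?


P(wait) = rho = lambda/mu = 34/50 = 0.68

0.68


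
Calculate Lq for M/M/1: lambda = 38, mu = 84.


rho = 38/84; Lq = rho^2/(1-rho) = 0.37

0.37


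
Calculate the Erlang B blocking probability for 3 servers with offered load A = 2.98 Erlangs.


B(N,A) = (A^N/N!) / sum(A^k/k!, k=0..N) with N=3, A=2.98 = 0.3438

0.3438


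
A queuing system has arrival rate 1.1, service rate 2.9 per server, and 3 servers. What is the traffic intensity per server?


rho = lambda / (c * mu) = 1.1 / (3 * 2.9) = 0.1264

0.1264


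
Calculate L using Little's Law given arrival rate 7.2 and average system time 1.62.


L = lambda * W = 7.2 * 1.62 = 11.66

11.66


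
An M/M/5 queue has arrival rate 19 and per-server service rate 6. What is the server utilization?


rho = lambda/(c*mu) = 19/(5*6) = 0.6333

0.6333


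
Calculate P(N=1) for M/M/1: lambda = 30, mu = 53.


rho = 30/53; P(n) = (1-rho)*rho^n = (1-30/53)*(30/53)^1 = 0.2456

0.2456


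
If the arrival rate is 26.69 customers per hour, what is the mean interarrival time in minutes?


Mean interarrival time = 60/lambda = 60/26.69 = 2.25 minutes

2.25 minutes


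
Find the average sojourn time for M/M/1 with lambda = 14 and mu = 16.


W = 1/(mu - lambda) = 1/(16 - 14) = 0.5 hours

0.5 hours


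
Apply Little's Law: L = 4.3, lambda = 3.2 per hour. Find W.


W = L / lambda = 4.3 / 3.2 = 1.3438 hours

1.3438 hours


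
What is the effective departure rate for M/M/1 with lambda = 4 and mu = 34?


For a stable queue (lambda < mu), throughput = lambda = 4 per hour

4 per hour


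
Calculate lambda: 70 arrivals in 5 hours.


lambda = total arrivals / time = 70 / 5 = 14.0 per hour

14.0 per hour


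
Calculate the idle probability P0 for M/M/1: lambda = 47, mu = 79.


P0 = 1 - rho = 1 - 47/79 = 0.4051

0.4051


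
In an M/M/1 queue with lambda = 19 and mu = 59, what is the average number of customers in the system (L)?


rho = 19/59; L = rho/(1-rho) = 0.48

0.48


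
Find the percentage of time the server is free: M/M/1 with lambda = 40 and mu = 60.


Idle fraction = (1 - rho) * 100 = (1 - 40/60) * 100 = 33.3%

33.3%


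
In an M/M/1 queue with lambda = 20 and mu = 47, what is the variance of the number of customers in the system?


rho = 20/47; Var(N) = rho/(1-rho)^2 = 1.29

1.29


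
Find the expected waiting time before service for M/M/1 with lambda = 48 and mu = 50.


rho = 48/50; Wq = rho/(mu - lambda) = 0.48 hours

0.48 hours


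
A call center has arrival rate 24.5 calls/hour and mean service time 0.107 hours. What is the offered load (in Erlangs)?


Offered load a = lambda * E[S] = 24.5 * 0.107 = 2.62 Erlangs

2.62 Erlangs


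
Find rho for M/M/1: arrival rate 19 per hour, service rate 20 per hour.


rho = lambda/mu = 19/20 = 0.95

0.95


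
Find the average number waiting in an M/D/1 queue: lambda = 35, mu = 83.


M/D/1: Lq = rho^2 / (2*(1-rho)) where rho = 35/83; Lq = 0.15

0.15


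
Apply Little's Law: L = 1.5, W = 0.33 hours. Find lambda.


lambda = L / W = 1.5 / 0.33 = 4.55 per hour

4.55 per hour


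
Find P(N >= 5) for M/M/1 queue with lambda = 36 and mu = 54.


P(N >= 5) = rho^5 = (36/54)^5 = 0.1317

0.1317


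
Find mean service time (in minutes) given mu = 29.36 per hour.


Mean service time = 60/mu = 60/29.36 = 2.04 minutes

2.04 minutes


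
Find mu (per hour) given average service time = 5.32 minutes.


mu = 60 / avg_service_time = 60 / 5.32 = 11.28 per hour

11.28 per hour


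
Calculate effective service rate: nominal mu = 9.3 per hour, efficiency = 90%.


Effective rate = mu * efficiency = 9.3 * 0.9 = 8.37 per hour

8.37 per hour


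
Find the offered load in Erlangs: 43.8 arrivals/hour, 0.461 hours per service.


Offered load a = lambda * E[S] = 43.8 * 0.461 = 20.19 Erlangs

20.19 Erlangs


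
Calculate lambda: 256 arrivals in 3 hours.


lambda = total arrivals / time = 256 / 3 = 85.33 per hour

85.33 per hour


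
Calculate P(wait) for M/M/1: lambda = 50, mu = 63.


P(wait) = rho = lambda/mu = 50/63 = 0.7937

0.7937


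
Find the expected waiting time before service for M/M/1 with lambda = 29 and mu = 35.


rho = 29/35; Wq = rho/(mu - lambda) = 0.1381 hours

0.1381 hours


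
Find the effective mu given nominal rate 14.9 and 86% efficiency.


Effective rate = mu * efficiency = 14.9 * 0.86 = 12.81 per hour

12.81 per hour


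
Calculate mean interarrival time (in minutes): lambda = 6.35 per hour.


Mean interarrival time = 60/lambda = 60/6.35 = 9.45 minutes

9.45 minutes


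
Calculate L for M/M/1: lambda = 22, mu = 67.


rho = 22/67; L = rho/(1-rho) = 0.49

0.49


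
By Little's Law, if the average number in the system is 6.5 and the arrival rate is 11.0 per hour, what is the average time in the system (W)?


W = L / lambda = 6.5 / 11.0 = 0.5909 hours

0.5909 hours


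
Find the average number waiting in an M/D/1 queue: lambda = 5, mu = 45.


M/D/1: Lq = rho^2 / (2*(1-rho)) where rho = 5/45; Lq = 0.01

0.01


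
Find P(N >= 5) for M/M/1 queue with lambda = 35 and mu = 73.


P(N >= 5) = rho^5 = (35/73)^5 = 0.0253

0.0253


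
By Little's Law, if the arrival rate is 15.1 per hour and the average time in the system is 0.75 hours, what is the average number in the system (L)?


L = lambda * W = 15.1 * 0.75 = 11.33

11.33


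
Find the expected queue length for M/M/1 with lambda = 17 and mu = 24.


rho = 17/24; Lq = rho^2/(1-rho) = 1.72

1.72


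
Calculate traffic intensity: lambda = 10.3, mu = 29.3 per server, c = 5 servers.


rho = lambda / (c * mu) = 10.3 / (5 * 29.3) = 0.0703

0.0703


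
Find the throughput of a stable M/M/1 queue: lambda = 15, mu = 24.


For a stable queue (lambda < mu), throughput = lambda = 15 per hour

15 per hour


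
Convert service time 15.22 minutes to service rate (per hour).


mu = 60 / avg_service_time = 60 / 15.22 = 3.94 per hour

3.94 per hour


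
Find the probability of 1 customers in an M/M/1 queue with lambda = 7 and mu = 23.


rho = 7/23; P(n) = (1-rho)*rho^n = (1-7/23)*(7/23)^1 = 0.2117

0.2117


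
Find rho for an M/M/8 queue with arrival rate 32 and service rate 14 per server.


rho = lambda/(c*mu) = 32/(8*14) = 0.2857

0.2857


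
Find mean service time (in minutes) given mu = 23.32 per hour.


Mean service time = 60/mu = 60/23.32 = 2.57 minutes

2.57 minutes


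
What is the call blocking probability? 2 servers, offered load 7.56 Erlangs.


B(N,A) = (A^N/N!) / sum(A^k/k!, k=0..N) with N=2, A=7.56 = 0.7695

0.7695


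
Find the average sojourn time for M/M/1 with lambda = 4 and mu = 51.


W = 1/(mu - lambda) = 1/(51 - 4) = 0.0213 hours

0.0213 hours


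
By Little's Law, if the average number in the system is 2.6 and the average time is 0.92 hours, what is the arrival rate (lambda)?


lambda = L / W = 2.6 / 0.92 = 2.83 per hour

2.83 per hour


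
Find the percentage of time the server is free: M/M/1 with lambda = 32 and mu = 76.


Idle fraction = (1 - rho) * 100 = (1 - 32/76) * 100 = 57.9%

57.9%


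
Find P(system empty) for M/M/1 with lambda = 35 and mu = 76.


P0 = 1 - rho = 1 - 35/76 = 0.5395

0.5395


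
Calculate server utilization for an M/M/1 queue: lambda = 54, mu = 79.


rho = lambda/mu = 54/79 = 0.6835

0.6835


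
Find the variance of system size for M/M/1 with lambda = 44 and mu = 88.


rho = 44/88; Var(N) = rho/(1-rho)^2 = 2.0

2.0


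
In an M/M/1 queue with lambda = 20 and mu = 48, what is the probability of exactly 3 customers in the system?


rho = 20/48; P(n) = (1-rho)*rho^n = (1-20/48)*(20/48)^3 = 0.0422

0.0422


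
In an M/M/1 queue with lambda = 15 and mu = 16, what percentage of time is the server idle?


Idle fraction = (1 - rho) * 100 = (1 - 15/16) * 100 = 6.3%

6.3%


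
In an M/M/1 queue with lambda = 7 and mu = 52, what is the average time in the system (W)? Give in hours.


W = 1/(mu - lambda) = 1/(52 - 7) = 0.0222 hours

0.0222 hours


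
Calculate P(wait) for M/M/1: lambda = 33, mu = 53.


P(wait) = rho = lambda/mu = 33/53 = 0.6226

0.6226


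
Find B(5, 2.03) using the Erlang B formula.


B(N,A) = (A^N/N!) / sum(A^k/k!, k=0..N) with N=5, A=2.03 = 0.0384

0.0384


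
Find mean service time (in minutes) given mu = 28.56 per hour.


Mean service time = 60/mu = 60/28.56 = 2.1 minutes

2.1 minutes


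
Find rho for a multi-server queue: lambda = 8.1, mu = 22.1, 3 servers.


rho = lambda / (c * mu) = 8.1 / (3 * 22.1) = 0.1222

0.1222


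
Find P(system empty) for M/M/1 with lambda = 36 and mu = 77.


P0 = 1 - rho = 1 - 36/77 = 0.5325

0.5325


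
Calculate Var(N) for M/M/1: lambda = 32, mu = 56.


rho = 32/56; Var(N) = rho/(1-rho)^2 = 3.11

3.11


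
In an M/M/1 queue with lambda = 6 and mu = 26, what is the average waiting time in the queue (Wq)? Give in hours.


rho = 6/26; Wq = rho/(mu - lambda) = 0.0115 hours

0.0115 hours


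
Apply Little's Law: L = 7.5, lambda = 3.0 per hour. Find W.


W = L / lambda = 7.5 / 3.0 = 2.5 hours

2.5 hours


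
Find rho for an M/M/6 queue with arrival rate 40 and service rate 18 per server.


rho = lambda/(c*mu) = 40/(6*18) = 0.3704

0.3704


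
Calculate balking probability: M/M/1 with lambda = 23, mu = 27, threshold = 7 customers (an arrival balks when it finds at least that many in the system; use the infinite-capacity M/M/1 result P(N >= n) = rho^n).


P(N >= 7) = rho^7 = (23/27)^7 = 0.3255

0.3255


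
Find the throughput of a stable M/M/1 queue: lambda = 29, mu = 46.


For a stable queue (lambda < mu), throughput = lambda = 29 per hour

29 per hour


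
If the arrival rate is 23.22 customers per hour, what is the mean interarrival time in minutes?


Mean interarrival time = 60/lambda = 60/23.22 = 2.58 minutes

2.58 minutes


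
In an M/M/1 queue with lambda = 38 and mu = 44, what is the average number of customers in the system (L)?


rho = 38/44; L = rho/(1-rho) = 6.33

6.33


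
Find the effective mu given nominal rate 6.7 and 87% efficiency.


Effective rate = mu * efficiency = 6.7 * 0.87 = 5.83 per hour

5.83 per hour


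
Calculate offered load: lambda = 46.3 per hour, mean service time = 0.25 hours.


Offered load a = lambda * E[S] = 46.3 * 0.25 = 11.58 Erlangs

11.58 Erlangs


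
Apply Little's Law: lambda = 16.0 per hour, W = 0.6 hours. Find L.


L = lambda * W = 16.0 * 0.6 = 9.6

9.6


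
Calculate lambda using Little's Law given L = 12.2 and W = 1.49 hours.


lambda = L / W = 12.2 / 1.49 = 8.19 per hour

8.19 per hour


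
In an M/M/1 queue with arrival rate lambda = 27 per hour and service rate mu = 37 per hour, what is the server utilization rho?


rho = lambda/mu = 27/37 = 0.7297

0.7297


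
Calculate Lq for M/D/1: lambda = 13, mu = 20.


M/D/1: Lq = rho^2 / (2*(1-rho)) where rho = 13/20; Lq = 0.6

0.6


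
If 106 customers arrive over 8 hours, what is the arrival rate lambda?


lambda = total arrivals / time = 106 / 8 = 13.25 per hour

13.25 per hour


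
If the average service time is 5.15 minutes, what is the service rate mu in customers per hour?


mu = 60 / avg_service_time = 60 / 5.15 = 11.65 per hour

11.65 per hour


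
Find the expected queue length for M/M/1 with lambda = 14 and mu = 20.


rho = 14/20; Lq = rho^2/(1-rho) = 1.63

1.63


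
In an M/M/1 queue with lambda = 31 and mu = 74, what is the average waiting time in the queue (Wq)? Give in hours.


rho = 31/74; Wq = rho/(mu - lambda) = 0.0097 hours

0.0097 hours


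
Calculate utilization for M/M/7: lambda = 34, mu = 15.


rho = lambda/(c*mu) = 34/(7*15) = 0.3238

0.3238


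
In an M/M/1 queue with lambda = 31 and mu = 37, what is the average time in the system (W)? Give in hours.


W = 1/(mu - lambda) = 1/(37 - 31) = 0.1667 hours

0.1667 hours


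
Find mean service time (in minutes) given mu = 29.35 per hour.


Mean service time = 60/mu = 60/29.35 = 2.04 minutes

2.04 minutes


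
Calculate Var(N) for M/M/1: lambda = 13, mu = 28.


rho = 13/28; Var(N) = rho/(1-rho)^2 = 1.62

1.62


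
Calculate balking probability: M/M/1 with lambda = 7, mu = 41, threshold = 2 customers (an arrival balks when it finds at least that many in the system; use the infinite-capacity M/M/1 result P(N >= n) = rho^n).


P(N >= 2) = rho^2 = (7/41)^2 = 0.0291

0.0291


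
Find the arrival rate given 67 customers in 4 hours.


lambda = total arrivals / time = 67 / 4 = 16.75 per hour

16.75 per hour


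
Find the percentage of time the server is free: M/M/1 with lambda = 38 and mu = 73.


Idle fraction = (1 - rho) * 100 = (1 - 38/73) * 100 = 47.9%

47.9%


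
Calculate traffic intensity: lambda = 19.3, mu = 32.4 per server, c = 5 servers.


rho = lambda / (c * mu) = 19.3 / (5 * 32.4) = 0.1191

0.1191


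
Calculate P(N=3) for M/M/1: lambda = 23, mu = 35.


rho = 23/35; P(n) = (1-rho)*rho^n = (1-23/35)*(23/35)^3 = 0.0973

0.0973


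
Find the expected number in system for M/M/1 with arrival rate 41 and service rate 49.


rho = 41/49; L = rho/(1-rho) = 5.13

5.13


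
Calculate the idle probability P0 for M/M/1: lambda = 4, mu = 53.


P0 = 1 - rho = 1 - 4/53 = 0.9245

0.9245


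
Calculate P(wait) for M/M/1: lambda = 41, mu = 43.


P(wait) = rho = lambda/mu = 41/43 = 0.9535

0.9535


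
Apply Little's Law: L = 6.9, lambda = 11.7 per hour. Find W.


W = L / lambda = 6.9 / 11.7 = 0.5897 hours

0.5897 hours


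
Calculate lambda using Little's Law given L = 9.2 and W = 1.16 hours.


lambda = L / W = 9.2 / 1.16 = 7.93 per hour

7.93 per hour


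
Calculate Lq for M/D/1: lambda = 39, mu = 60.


M/D/1: Lq = rho^2 / (2*(1-rho)) where rho = 39/60; Lq = 0.6

0.6


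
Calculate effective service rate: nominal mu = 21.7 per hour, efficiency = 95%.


Effective rate = mu * efficiency = 21.7 * 0.95 = 20.62 per hour

20.62 per hour


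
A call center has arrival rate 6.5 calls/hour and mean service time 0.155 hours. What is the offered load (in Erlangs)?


Offered load a = lambda * E[S] = 6.5 * 0.155 = 1.01 Erlangs

1.01 Erlangs


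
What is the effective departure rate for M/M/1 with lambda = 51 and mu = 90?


For a stable queue (lambda < mu), throughput = lambda = 51 per hour

51 per hour


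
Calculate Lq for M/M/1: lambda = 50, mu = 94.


rho = 50/94; Lq = rho^2/(1-rho) = 0.6

0.6


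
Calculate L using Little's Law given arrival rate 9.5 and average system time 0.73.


L = lambda * W = 9.5 * 0.73 = 6.94

6.94


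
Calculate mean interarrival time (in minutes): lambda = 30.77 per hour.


Mean interarrival time = 60/lambda = 60/30.77 = 1.95 minutes

1.95 minutes


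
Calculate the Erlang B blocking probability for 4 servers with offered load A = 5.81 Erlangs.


B(N,A) = (A^N/N!) / sum(A^k/k!, k=0..N) with N=4, A=5.81 = 0.4572

0.4572


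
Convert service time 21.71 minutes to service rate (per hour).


mu = 60 / avg_service_time = 60 / 21.71 = 2.76 per hour

2.76 per hour


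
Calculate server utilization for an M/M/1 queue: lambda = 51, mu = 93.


rho = lambda/mu = 51/93 = 0.5484

0.5484


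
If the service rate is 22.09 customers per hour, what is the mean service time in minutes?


Mean service time = 60/mu = 60/22.09 = 2.72 minutes

2.72 minutes


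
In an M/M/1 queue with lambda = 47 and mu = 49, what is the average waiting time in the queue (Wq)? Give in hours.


rho = 47/49; Wq = rho/(mu - lambda) = 0.4796 hours

0.4796 hours


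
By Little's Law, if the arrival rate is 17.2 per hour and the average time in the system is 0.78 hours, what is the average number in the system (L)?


L = lambda * W = 17.2 * 0.78 = 13.42

13.42


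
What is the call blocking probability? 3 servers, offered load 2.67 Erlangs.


B(N,A) = (A^N/N!) / sum(A^k/k!, k=0..N) with N=3, A=2.67 = 0.3048

0.3048


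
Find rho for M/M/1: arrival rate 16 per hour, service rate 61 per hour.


rho = lambda/mu = 16/61 = 0.2623

0.2623


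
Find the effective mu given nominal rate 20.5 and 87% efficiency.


Effective rate = mu * efficiency = 20.5 * 0.87 = 17.84 per hour

17.84 per hour


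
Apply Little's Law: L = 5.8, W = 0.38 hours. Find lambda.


lambda = L / W = 5.8 / 0.38 = 15.26 per hour

15.26 per hour


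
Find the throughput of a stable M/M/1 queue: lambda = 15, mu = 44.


For a stable queue (lambda < mu), throughput = lambda = 15 per hour

15 per hour


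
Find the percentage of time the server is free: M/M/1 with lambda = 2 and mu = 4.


Idle fraction = (1 - rho) * 100 = (1 - 2/4) * 100 = 50.0%

50.0%


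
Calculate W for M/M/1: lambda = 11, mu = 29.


W = 1/(mu - lambda) = 1/(29 - 11) = 0.0556 hours

0.0556 hours


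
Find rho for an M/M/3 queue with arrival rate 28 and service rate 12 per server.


rho = lambda/(c*mu) = 28/(3*12) = 0.7778

0.7778


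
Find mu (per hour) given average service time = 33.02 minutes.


mu = 60 / avg_service_time = 60 / 33.02 = 1.82 per hour

1.82 per hour


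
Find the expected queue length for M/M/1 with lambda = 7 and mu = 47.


rho = 7/47; Lq = rho^2/(1-rho) = 0.03

0.03


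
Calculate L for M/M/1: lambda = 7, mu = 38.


rho = 7/38; L = rho/(1-rho) = 0.23

0.23


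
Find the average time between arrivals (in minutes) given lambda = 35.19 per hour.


Mean interarrival time = 60/lambda = 60/35.19 = 1.71 minutes

1.71 minutes


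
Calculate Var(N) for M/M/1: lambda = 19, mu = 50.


rho = 19/50; Var(N) = rho/(1-rho)^2 = 0.99

0.99


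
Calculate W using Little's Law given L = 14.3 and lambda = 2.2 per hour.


W = L / lambda = 14.3 / 2.2 = 6.5 hours

6.5 hours


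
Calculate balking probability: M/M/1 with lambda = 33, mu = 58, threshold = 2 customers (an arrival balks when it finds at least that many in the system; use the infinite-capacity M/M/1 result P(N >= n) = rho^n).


P(N >= 2) = rho^2 = (33/58)^2 = 0.3237

0.3237


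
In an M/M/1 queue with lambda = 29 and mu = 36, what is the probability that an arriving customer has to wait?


P(wait) = rho = lambda/mu = 29/36 = 0.8056

0.8056


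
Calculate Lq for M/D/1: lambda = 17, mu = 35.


M/D/1: Lq = rho^2 / (2*(1-rho)) where rho = 17/35; Lq = 0.23

0.23


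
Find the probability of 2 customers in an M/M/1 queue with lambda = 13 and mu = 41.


rho = 13/41; P(n) = (1-rho)*rho^n = (1-13/41)*(13/41)^2 = 0.0687

0.0687


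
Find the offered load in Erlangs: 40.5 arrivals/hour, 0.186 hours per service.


Offered load a = lambda * E[S] = 40.5 * 0.186 = 7.53 Erlangs

7.53 Erlangs


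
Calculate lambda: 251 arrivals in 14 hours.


lambda = total arrivals / time = 251 / 14 = 17.93 per hour

17.93 per hour


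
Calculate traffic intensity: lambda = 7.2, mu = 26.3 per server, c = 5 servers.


rho = lambda / (c * mu) = 7.2 / (5 * 26.3) = 0.0548

0.0548


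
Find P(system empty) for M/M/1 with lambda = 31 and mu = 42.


P0 = 1 - rho = 1 - 31/42 = 0.2619

0.2619


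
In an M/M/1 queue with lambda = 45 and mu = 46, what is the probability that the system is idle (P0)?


P0 = 1 - rho = 1 - 45/46 = 0.0217

0.0217


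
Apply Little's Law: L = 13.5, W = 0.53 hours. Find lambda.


lambda = L / W = 13.5 / 0.53 = 25.47 per hour

25.47 per hour


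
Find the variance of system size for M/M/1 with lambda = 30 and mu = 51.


rho = 30/51; Var(N) = rho/(1-rho)^2 = 3.47

3.47


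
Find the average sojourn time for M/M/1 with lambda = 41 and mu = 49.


W = 1/(mu - lambda) = 1/(49 - 41) = 0.125 hours

0.125 hours


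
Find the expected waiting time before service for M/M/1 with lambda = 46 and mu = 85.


rho = 46/85; Wq = rho/(mu - lambda) = 0.0139 hours

0.0139 hours


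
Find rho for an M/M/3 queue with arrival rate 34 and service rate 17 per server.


rho = lambda/(c*mu) = 34/(3*17) = 0.6667

0.6667


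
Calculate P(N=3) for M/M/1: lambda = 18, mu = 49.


rho = 18/49; P(n) = (1-rho)*rho^n = (1-18/49)*(18/49)^3 = 0.0314

0.0314


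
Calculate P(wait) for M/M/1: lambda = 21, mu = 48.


P(wait) = rho = lambda/mu = 21/48 = 0.4375

0.4375


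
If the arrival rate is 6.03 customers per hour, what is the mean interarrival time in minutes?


Mean interarrival time = 60/lambda = 60/6.03 = 9.95 minutes

9.95 minutes


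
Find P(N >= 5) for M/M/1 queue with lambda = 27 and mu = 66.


P(N >= 5) = rho^5 = (27/66)^5 = 0.0115

0.0115


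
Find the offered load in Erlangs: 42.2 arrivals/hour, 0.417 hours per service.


Offered load a = lambda * E[S] = 42.2 * 0.417 = 17.6 Erlangs

17.6 Erlangs


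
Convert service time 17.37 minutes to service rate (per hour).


mu = 60 / avg_service_time = 60 / 17.37 = 3.45 per hour

3.45 per hour


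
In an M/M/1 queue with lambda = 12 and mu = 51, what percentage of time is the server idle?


Idle fraction = (1 - rho) * 100 = (1 - 12/51) * 100 = 76.5%

76.5%


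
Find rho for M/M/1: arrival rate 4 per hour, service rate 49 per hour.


rho = lambda/mu = 4/49 = 0.0816

0.0816


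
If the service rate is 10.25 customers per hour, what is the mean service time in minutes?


Mean service time = 60/mu = 60/10.25 = 5.85 minutes

5.85 minutes


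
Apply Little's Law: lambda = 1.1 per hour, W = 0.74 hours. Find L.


L = lambda * W = 1.1 * 0.74 = 0.81

0.81


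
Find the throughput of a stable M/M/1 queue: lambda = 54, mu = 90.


For a stable queue (lambda < mu), throughput = lambda = 54 per hour

54 per hour


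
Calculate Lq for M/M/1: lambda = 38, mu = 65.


rho = 38/65; Lq = rho^2/(1-rho) = 0.82

0.82


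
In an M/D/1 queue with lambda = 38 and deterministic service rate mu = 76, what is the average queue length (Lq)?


M/D/1: Lq = rho^2 / (2*(1-rho)) where rho = 38/76; Lq = 0.25

0.25


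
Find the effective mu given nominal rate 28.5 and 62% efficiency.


Effective rate = mu * efficiency = 28.5 * 0.62 = 17.67 per hour

17.67 per hour


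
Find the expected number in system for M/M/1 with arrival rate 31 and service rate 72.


rho = 31/72; L = rho/(1-rho) = 0.76

0.76


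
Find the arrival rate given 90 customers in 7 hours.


lambda = total arrivals / time = 90 / 7 = 12.86 per hour

12.86 per hour


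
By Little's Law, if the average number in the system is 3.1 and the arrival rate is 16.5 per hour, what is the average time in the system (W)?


W = L / lambda = 3.1 / 16.5 = 0.1879 hours

0.1879 hours


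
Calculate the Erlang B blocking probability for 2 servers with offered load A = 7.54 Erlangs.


B(N,A) = (A^N/N!) / sum(A^k/k!, k=0..N) with N=2, A=7.54 = 0.769

0.769


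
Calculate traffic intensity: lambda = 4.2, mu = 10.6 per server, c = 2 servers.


rho = lambda / (c * mu) = 4.2 / (2 * 10.6) = 0.1981

0.1981


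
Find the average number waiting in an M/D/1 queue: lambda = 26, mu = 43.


M/D/1: Lq = rho^2 / (2*(1-rho)) where rho = 26/43; Lq = 0.46

0.46


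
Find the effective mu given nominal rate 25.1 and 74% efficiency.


Effective rate = mu * efficiency = 25.1 * 0.74 = 18.57 per hour

18.57 per hour


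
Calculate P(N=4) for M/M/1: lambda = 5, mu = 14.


rho = 5/14; P(n) = (1-rho)*rho^n = (1-5/14)*(5/14)^4 = 0.0105

0.0105


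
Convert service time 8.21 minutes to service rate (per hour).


mu = 60 / avg_service_time = 60 / 8.21 = 7.31 per hour

7.31 per hour


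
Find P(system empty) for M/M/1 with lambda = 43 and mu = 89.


P0 = 1 - rho = 1 - 43/89 = 0.5169

0.5169


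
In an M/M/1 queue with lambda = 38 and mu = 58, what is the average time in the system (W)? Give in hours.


W = 1/(mu - lambda) = 1/(58 - 38) = 0.05 hours

0.05 hours


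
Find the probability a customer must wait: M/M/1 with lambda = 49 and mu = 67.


P(wait) = rho = lambda/mu = 49/67 = 0.7313

0.7313


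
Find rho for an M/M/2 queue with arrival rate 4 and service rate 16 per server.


rho = lambda/(c*mu) = 4/(2*16) = 0.125

0.125


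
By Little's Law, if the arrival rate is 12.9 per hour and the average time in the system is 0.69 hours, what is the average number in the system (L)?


L = lambda * W = 12.9 * 0.69 = 8.9

8.9


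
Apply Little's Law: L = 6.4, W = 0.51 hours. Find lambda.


lambda = L / W = 6.4 / 0.51 = 12.55 per hour

12.55 per hour


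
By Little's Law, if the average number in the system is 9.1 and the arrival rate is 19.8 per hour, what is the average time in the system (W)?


W = L / lambda = 9.1 / 19.8 = 0.4596 hours

0.4596 hours


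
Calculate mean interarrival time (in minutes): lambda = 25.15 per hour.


Mean interarrival time = 60/lambda = 60/25.15 = 2.39 minutes

2.39 minutes


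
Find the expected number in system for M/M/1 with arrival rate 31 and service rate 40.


rho = 31/40; L = rho/(1-rho) = 3.44

3.44


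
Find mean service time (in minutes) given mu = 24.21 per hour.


Mean service time = 60/mu = 60/24.21 = 2.48 minutes

2.48 minutes


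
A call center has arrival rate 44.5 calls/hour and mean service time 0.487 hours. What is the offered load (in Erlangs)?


Offered load a = lambda * E[S] = 44.5 * 0.487 = 21.67 Erlangs

21.67 Erlangs


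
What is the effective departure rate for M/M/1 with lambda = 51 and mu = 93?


For a stable queue (lambda < mu), throughput = lambda = 51 per hour

51 per hour


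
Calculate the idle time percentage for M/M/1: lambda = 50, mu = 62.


Idle fraction = (1 - rho) * 100 = (1 - 50/62) * 100 = 19.4%

19.4%


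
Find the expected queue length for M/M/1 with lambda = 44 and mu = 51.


rho = 44/51; Lq = rho^2/(1-rho) = 5.42

5.42


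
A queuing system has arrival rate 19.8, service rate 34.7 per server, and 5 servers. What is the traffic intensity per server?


rho = lambda / (c * mu) = 19.8 / (5 * 34.7) = 0.1141

0.1141


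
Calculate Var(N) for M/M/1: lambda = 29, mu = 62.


rho = 29/62; Var(N) = rho/(1-rho)^2 = 1.65

1.65


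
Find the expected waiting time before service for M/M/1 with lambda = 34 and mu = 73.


rho = 34/73; Wq = rho/(mu - lambda) = 0.0119 hours

0.0119 hours


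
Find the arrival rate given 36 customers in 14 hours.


lambda = total arrivals / time = 36 / 14 = 2.57 per hour

2.57 per hour


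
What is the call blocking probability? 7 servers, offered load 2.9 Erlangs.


B(N,A) = (A^N/N!) / sum(A^k/k!, k=0..N) with N=7, A=2.9 = 0.019

0.019


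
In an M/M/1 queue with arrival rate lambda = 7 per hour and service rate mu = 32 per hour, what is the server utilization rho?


rho = lambda/mu = 7/32 = 0.2188

0.2188


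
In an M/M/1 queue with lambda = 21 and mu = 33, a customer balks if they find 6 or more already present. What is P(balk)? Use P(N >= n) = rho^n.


P(N >= 6) = rho^6 = (21/33)^6 = 0.0664

0.0664


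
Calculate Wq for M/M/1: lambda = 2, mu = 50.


rho = 2/50; Wq = rho/(mu - lambda) = 0.0008 hours

0.0008 hours


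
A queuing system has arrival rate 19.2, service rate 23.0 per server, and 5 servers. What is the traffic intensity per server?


rho = lambda / (c * mu) = 19.2 / (5 * 23.0) = 0.167

0.167


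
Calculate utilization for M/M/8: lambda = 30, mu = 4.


rho = lambda/(c*mu) = 30/(8*4) = 0.9375

0.9375


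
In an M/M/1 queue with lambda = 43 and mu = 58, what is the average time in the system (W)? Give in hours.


W = 1/(mu - lambda) = 1/(58 - 43) = 0.0667 hours

0.0667 hours


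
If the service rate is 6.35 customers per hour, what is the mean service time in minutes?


Mean service time = 60/mu = 60/6.35 = 9.45 minutes

9.45 minutes


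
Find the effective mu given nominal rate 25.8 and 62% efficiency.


Effective rate = mu * efficiency = 25.8 * 0.62 = 16.0 per hour

16.0 per hour


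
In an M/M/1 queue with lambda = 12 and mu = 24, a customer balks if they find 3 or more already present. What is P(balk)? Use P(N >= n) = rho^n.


P(N >= 3) = rho^3 = (12/24)^3 = 0.125

0.125


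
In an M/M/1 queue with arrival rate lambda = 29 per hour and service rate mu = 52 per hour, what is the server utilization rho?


rho = lambda/mu = 29/52 = 0.5577

0.5577


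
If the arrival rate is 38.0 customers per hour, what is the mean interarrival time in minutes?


Mean interarrival time = 60/lambda = 60/38.0 = 1.58 minutes

1.58 minutes


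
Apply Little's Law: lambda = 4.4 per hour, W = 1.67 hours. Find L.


L = lambda * W = 4.4 * 1.67 = 7.35

7.35


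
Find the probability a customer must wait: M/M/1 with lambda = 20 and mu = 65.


P(wait) = rho = lambda/mu = 20/65 = 0.3077

0.3077


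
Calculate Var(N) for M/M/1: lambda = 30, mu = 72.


rho = 30/72; Var(N) = rho/(1-rho)^2 = 1.22

1.22


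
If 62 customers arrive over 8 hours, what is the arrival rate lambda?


lambda = total arrivals / time = 62 / 8 = 7.75 per hour

7.75 per hour


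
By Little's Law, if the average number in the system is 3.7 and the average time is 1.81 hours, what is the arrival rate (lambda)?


lambda = L / W = 3.7 / 1.81 = 2.04 per hour

2.04 per hour


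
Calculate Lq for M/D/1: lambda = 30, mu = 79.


M/D/1: Lq = rho^2 / (2*(1-rho)) where rho = 30/79; Lq = 0.12

0.12


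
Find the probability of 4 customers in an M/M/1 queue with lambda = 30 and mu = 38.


rho = 30/38; P(n) = (1-rho)*rho^n = (1-30/38)*(30/38)^4 = 0.0818

0.0818


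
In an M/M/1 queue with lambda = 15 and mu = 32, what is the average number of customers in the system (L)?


rho = 15/32; L = rho/(1-rho) = 0.88

0.88


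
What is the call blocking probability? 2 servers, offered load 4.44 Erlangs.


B(N,A) = (A^N/N!) / sum(A^k/k!, k=0..N) with N=2, A=4.44 = 0.6444

0.6444


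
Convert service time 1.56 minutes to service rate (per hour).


mu = 60 / avg_service_time = 60 / 1.56 = 38.46 per hour

38.46 per hour


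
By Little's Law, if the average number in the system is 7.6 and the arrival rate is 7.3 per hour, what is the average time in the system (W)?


W = L / lambda = 7.6 / 7.3 = 1.0411 hours

1.0411 hours


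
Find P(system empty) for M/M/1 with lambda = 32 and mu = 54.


P0 = 1 - rho = 1 - 32/54 = 0.4074

0.4074


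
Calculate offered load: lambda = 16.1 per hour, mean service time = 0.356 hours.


Offered load a = lambda * E[S] = 16.1 * 0.356 = 5.73 Erlangs

5.73 Erlangs


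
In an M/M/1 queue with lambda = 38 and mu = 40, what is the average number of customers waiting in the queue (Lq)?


rho = 38/40; Lq = rho^2/(1-rho) = 18.05

18.05


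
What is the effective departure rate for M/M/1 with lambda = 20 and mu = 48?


For a stable queue (lambda < mu), throughput = lambda = 20 per hour

20 per hour


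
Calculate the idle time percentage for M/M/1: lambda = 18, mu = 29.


Idle fraction = (1 - rho) * 100 = (1 - 18/29) * 100 = 37.9%

37.9%


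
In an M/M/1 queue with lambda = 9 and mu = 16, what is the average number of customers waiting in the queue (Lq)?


rho = 9/16; Lq = rho^2/(1-rho) = 0.72

0.72


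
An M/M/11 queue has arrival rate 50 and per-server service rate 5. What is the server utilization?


rho = lambda/(c*mu) = 50/(11*5) = 0.9091

0.9091


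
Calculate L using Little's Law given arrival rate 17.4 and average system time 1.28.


L = lambda * W = 17.4 * 1.28 = 22.27

22.27


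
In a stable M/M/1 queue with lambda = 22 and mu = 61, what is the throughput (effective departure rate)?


For a stable queue (lambda < mu), throughput = lambda = 22 per hour

22 per hour


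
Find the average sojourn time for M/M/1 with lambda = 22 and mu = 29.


W = 1/(mu - lambda) = 1/(29 - 22) = 0.1429 hours

0.1429 hours


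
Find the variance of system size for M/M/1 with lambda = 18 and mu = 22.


rho = 18/22; Var(N) = rho/(1-rho)^2 = 24.75

24.75


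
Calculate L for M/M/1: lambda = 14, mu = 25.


rho = 14/25; L = rho/(1-rho) = 1.27

1.27


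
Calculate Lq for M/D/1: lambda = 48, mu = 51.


M/D/1: Lq = rho^2 / (2*(1-rho)) where rho = 48/51; Lq = 7.53

7.53


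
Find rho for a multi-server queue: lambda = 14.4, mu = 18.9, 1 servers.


rho = lambda / (c * mu) = 14.4 / (1 * 18.9) = 0.7619

0.7619


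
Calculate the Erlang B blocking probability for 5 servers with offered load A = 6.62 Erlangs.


B(N,A) = (A^N/N!) / sum(A^k/k!, k=0..N) with N=5, A=6.62 = 0.4015

0.4015


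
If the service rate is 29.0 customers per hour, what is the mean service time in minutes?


Mean service time = 60/mu = 60/29.0 = 2.07 minutes

2.07 minutes


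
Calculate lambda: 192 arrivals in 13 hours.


lambda = total arrivals / time = 192 / 13 = 14.77 per hour

14.77 per hour


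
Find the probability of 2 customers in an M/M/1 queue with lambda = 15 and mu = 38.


rho = 15/38; P(n) = (1-rho)*rho^n = (1-15/38)*(15/38)^2 = 0.0943

0.0943
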